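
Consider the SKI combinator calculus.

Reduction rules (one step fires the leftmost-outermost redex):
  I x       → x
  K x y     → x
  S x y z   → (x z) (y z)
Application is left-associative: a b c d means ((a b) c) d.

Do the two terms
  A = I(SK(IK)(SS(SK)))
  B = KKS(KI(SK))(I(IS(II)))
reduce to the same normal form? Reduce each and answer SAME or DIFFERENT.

Term A:
  start: I(SK(IK)(SS(SK)))
  step 1: SK(IK)(SS(SK))
  step 2: K(SS(SK))(IK(SS(SK)))
  step 3: SS(SK)

Term B:
  start: KKS(KI(SK))(I(IS(II)))
  step 1: K(KI(SK))(I(IS(II)))
  step 2: KI(SK)
  step 3: I

Answer: DIFFERENT — A ⇓ SS(SK), B ⇓ I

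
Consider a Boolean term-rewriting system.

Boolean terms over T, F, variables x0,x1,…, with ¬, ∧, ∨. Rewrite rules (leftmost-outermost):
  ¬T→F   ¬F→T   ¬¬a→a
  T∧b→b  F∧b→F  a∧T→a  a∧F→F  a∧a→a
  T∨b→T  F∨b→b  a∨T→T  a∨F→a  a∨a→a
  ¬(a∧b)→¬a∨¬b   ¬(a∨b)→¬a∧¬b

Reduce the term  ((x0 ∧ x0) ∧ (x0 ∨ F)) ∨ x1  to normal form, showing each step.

Answer: normal form = x0 ∨ x1  (in 3 steps)

Reduction:
  start: ((x0 ∧ x0) ∧ (x0 ∨ F)) ∨ x1
  step 1: (x0 ∧ (x0 ∨ F)) ∨ x1
  step 2: (x0 ∧ x0) ∨ x1
  step 3: x0 ∨ x1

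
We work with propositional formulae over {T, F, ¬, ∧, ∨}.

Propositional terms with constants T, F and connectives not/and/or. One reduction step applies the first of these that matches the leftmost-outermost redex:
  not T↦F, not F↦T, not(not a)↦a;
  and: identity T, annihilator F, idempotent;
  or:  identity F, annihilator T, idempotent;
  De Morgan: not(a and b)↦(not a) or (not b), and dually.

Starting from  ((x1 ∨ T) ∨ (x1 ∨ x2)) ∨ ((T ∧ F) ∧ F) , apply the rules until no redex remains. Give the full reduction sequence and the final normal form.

Answer: normal form = T  (in 3 steps)

Derivation:
  start: ((x1 ∨ T) ∨ (x1 ∨ x2)) ∨ ((T ∧ F) ∧ F)
  step 1: (T ∨ (x1 ∨ x2)) ∨ ((T ∧ F) ∧ F)
  step 2: T ∨ ((T ∧ F) ∧ F)
  step 3: T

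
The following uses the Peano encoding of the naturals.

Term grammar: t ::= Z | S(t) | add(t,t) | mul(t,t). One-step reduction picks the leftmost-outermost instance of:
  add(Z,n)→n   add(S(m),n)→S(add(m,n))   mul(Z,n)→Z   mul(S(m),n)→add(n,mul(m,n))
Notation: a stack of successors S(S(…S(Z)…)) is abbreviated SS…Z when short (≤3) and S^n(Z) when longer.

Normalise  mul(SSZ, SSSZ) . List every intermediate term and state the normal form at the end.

Answer: normal form = S^6(Z)  (in 11 steps)

Derivation:
  start: mul(SSZ, SSSZ)
  →1  add(SSSZ, mul(SZ, SSSZ))
  →2  S(add(SSZ, mul(SZ, SSSZ)))
  →3  S(S(add(SZ, mul(SZ, SSSZ))))
  →4  S(S(S(add(Z, mul(SZ, SSSZ)))))
  →5  S(S(S(mul(SZ, SSSZ))))
  →6  S(S(S(add(SSSZ, mul(Z, SSSZ)))))
  →7  S(S(S(S(add(SSZ, mul(Z, SSSZ))))))
  →8  S(S(S(S(S(add(SZ, mul(Z, SSSZ)))))))
  →9  S(S(S(S(S(S(add(Z, mul(Z, SSSZ))))))))
  →10  S(S(S(S(S(S(mul(Z, SSSZ)))))))
  →11  S^6(Z)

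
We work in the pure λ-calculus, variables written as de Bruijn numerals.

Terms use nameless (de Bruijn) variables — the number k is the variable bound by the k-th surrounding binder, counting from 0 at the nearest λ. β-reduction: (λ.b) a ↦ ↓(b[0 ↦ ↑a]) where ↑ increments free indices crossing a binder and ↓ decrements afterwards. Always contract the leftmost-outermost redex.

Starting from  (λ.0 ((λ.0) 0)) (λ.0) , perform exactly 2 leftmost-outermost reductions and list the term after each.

Answer: after 2 steps: (λ.0) (λ.0)

Derivation:
  start: (λ.0 ((λ.0) 0)) (λ.0)
  [1] (λ.0) ((λ.0) (λ.0))
  [2] (λ.0) (λ.0)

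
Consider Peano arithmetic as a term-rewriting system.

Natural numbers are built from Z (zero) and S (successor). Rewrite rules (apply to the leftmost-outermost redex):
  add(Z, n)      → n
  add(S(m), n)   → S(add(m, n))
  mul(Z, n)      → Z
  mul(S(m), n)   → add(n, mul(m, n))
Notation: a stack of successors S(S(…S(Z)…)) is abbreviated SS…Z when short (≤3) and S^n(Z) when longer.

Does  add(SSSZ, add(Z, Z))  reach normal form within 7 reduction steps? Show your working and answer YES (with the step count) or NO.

  start: add(SSSZ, add(Z, Z))
  [1] S(add(SSZ, add(Z, Z)))
  [2] S(S(add(SZ, add(Z, Z))))
  [3] S(S(S(add(Z, add(Z, Z)))))
  [4] S(S(S(add(Z, Z))))
  [5] SSSZ

Answer: YES — reaches normal form SSSZ in 5 ≤ 7 steps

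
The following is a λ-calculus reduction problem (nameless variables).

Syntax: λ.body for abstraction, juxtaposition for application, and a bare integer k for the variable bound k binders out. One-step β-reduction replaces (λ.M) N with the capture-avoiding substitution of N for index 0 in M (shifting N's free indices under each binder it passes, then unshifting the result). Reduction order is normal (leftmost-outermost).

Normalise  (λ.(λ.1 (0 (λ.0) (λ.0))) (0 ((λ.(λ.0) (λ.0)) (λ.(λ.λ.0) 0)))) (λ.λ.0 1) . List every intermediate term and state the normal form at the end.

Answer: normal form = λ.0 (λ.0)  (in 9 steps)

Derivation:
  start: (λ.(λ.1 (0 (λ.0) (λ.0))) (0 ((λ.(λ.0) (λ.0)) (λ.(λ.λ.0) 0)))) (λ.λ.0 1)
  →1  (λ.(λ.λ.0 1) (0 (λ.0) (λ.0))) ((λ.λ.0 1) ((λ.(λ.0) (λ.0)) (λ.(λ.λ.0) 0)))
  →2  (λ.λ.0 1) ((λ.λ.0 1) ((λ.(λ.0) (λ.0)) (λ.(λ.λ.0) 0)) (λ.0) (λ.0))
  →3  λ.0 ((λ.λ.0 1) ((λ.(λ.0) (λ.0)) (λ.(λ.λ.0) 0)) (λ.0) (λ.0))
  →4  λ.0 ((λ.0 ((λ.(λ.0) (λ.0)) (λ.(λ.λ.0) 0))) (λ.0) (λ.0))
  →5  λ.0 ((λ.0) ((λ.(λ.0) (λ.0)) (λ.(λ.λ.0) 0)) (λ.0))
  →6  λ.0 ((λ.(λ.0) (λ.0)) (λ.(λ.λ.0) 0) (λ.0))
  →7  λ.0 ((λ.0) (λ.0) (λ.0))
  →8  λ.0 ((λ.0) (λ.0))
  →9  λ.0 (λ.0)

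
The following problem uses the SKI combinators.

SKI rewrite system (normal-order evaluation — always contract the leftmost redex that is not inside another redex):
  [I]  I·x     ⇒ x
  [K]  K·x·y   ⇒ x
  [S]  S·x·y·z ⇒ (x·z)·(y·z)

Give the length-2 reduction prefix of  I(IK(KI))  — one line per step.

  start: I(IK(KI))
  [1] IK(KI)
  [2] K(KI)

Answer: after 2 steps: K(KI)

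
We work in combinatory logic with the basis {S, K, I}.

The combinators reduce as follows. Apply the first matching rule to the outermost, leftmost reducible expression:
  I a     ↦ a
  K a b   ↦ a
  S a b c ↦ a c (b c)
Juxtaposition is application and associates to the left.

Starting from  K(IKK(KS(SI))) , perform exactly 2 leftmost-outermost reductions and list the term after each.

  start: K(IKK(KS(SI)))
  [1] K(KK(KS(SI)))
  [2] KK

Answer: after 2 steps: KK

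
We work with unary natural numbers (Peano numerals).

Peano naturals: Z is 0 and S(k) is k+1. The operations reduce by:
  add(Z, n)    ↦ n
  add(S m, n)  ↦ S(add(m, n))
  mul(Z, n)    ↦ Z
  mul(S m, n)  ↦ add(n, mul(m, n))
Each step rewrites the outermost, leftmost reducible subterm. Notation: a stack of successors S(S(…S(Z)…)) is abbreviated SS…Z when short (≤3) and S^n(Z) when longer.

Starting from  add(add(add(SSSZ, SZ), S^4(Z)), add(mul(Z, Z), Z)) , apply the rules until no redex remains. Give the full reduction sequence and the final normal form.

Answer: normal form = S^8(Z)  (in 20 steps)

Working:
  start: add(add(add(SSSZ, SZ), S^4(Z)), add(mul(Z, Z), Z))
  [1] add(add(S(add(SSZ, SZ)), S^4(Z)), add(mul(Z, Z), Z))
  [2] add(S(add(add(SSZ, SZ), S^4(Z))), add(mul(Z, Z), Z))
  [3] S(add(add(add(SSZ, SZ), S^4(Z)), add(mul(Z, Z), Z)))
  [4] S(add(add(S(add(SZ, SZ)), S^4(Z)), add(mul(Z, Z), Z)))
  [5] S(add(S(add(add(SZ, SZ), S^4(Z))), add(mul(Z, Z), Z)))
  [6] S(S(add(add(add(SZ, SZ), S^4(Z)), add(mul(Z, Z), Z))))
  [7] S(S(add(add(S(add(Z, SZ)), S^4(Z)), add(mul(Z, Z), Z))))
  [8] S(S(add(S(add(add(Z, SZ), S^4(Z))), add(mul(Z, Z), Z))))
  [9] S(S(S(add(add(add(Z, SZ), S^4(Z)), add(mul(Z, Z), Z)))))
  [10] S(S(S(add(add(SZ, S^4(Z)), add(mul(Z, Z), Z)))))
  [11] S(S(S(add(S(add(Z, S^4(Z))), add(mul(Z, Z), Z)))))
  [12] S(S(S(S(add(add(Z, S^4(Z)), add(mul(Z, Z), Z))))))
  [13] S(S(S(S(add(S^4(Z), add(mul(Z, Z), Z))))))
  [14] S(S(S(S(S(add(SSSZ, add(mul(Z, Z), Z)))))))
  [15] S(S(S(S(S(S(add(SSZ, add(mul(Z, Z), Z))))))))
  [16] S(S(S(S(S(S(S(add(SZ, add(mul(Z, Z), Z)))))))))
  [17] S(S(S(S(S(S(S(S(add(Z, add(mul(Z, Z), Z))))))))))
  [18] S(S(S(S(S(S(S(S(add(mul(Z, Z), Z)))))))))
  [19] S(S(S(S(S(S(S(S(add(Z, Z)))))))))
  [20] S^8(Z)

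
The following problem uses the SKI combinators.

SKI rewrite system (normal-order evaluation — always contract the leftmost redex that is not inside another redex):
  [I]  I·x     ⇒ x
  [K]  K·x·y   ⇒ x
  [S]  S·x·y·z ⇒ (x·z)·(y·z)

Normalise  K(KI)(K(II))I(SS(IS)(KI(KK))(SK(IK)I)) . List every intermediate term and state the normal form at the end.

Answer: normal form = SII  (in 14 steps)

Working:
  start: K(KI)(K(II))I(SS(IS)(KI(KK))(SK(IK)I))
  step 1: KII(SS(IS)(KI(KK))(SK(IK)I))
  step 2: I(SS(IS)(KI(KK))(SK(IK)I))
  step 3: SS(IS)(KI(KK))(SK(IK)I)
  step 4: S(KI(KK))(IS(KI(KK)))(SK(IK)I)
  step 5: KI(KK)(SK(IK)I)(IS(KI(KK))(SK(IK)I))
  step 6: I(SK(IK)I)(IS(KI(KK))(SK(IK)I))
  step 7: SK(IK)I(IS(KI(KK))(SK(IK)I))
  step 8: KI(IKI)(IS(KI(KK))(SK(IK)I))
  step 9: I(IS(KI(KK))(SK(IK)I))
  step 10: IS(KI(KK))(SK(IK)I)
  step 11: S(KI(KK))(SK(IK)I)
  step 12: SI(SK(IK)I)
  step 13: SI(KI(IKI))
  step 14: SII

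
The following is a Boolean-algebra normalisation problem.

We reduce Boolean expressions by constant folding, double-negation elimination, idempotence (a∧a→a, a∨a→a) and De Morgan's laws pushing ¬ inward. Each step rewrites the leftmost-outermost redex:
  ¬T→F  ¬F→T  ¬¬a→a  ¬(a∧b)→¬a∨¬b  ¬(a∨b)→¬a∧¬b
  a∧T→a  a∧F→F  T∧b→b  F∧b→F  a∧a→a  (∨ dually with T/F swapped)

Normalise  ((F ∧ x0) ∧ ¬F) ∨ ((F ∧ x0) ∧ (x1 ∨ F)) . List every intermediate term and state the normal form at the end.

  start: ((F ∧ x0) ∧ ¬F) ∨ ((F ∧ x0) ∧ (x1 ∨ F))
  step 1: (F ∧ ¬F) ∨ ((F ∧ x0) ∧ (x1 ∨ F))
  step 2: F ∨ ((F ∧ x0) ∧ (x1 ∨ F))
  step 3: (F ∧ x0) ∧ (x1 ∨ F)
  step 4: F ∧ (x1 ∨ F)
  step 5: F

Answer: normal form = F  (in 5 steps)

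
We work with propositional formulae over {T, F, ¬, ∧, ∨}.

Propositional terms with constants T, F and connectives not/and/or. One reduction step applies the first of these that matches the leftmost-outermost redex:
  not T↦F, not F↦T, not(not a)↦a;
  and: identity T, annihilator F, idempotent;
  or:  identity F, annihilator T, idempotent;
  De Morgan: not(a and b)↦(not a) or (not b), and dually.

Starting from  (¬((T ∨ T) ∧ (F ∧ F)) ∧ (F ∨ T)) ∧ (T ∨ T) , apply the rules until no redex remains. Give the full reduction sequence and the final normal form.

  start: (¬((T ∨ T) ∧ (F ∧ F)) ∧ (F ∨ T)) ∧ (T ∨ T)
  step 1: ((¬(T ∨ T) ∨ ¬(F ∧ F)) ∧ (F ∨ T)) ∧ (T ∨ T)
  step 2: (((¬T ∧ ¬T) ∨ ¬(F ∧ F)) ∧ (F ∨ T)) ∧ (T ∨ T)
  step 3: ((¬T ∨ ¬(F ∧ F)) ∧ (F ∨ T)) ∧ (T ∨ T)
  step 4: ((F ∨ ¬(F ∧ F)) ∧ (F ∨ T)) ∧ (T ∨ T)
  step 5: (¬(F ∧ F) ∧ (F ∨ T)) ∧ (T ∨ T)
  step 6: ((¬F ∨ ¬F) ∧ (F ∨ T)) ∧ (T ∨ T)
  step 7: (¬F ∧ (F ∨ T)) ∧ (T ∨ T)
  step 8: (T ∧ (F ∨ T)) ∧ (T ∨ T)
  step 9: (F ∨ T) ∧ (T ∨ T)
  step 10: T ∧ (T ∨ T)
  step 11: T ∨ T
  step 12: T

Answer: normal form = T  (in 12 steps)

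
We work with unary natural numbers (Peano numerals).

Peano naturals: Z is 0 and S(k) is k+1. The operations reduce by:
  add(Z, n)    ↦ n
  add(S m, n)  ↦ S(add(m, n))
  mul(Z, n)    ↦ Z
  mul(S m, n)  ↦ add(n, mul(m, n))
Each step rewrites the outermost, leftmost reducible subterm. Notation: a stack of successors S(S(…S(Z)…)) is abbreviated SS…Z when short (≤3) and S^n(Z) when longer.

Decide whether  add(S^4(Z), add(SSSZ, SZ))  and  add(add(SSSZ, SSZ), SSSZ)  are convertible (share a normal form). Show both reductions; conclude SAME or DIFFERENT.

Term A:
  start: add(S^4(Z), add(SSSZ, SZ))
  [1] S(add(SSSZ, add(SSSZ, SZ)))
  [2] S(S(add(SSZ, add(SSSZ, SZ))))
  [3] S(S(S(add(SZ, add(SSSZ, SZ)))))
  [4] S(S(S(S(add(Z, add(SSSZ, SZ))))))
  [5] S(S(S(S(add(SSSZ, SZ)))))
  [6] S(S(S(S(S(add(SSZ, SZ))))))
  [7] S(S(S(S(S(S(add(SZ, SZ)))))))
  [8] S(S(S(S(S(S(S(add(Z, SZ))))))))
  [9] S^8(Z)

Term B:
  start: add(add(SSSZ, SSZ), SSSZ)
  [1] add(S(add(SSZ, SSZ)), SSSZ)
  [2] S(add(add(SSZ, SSZ), SSSZ))
  [3] S(add(S(add(SZ, SSZ)), SSSZ))
  [4] S(S(add(add(SZ, SSZ), SSSZ)))
  [5] S(S(add(S(add(Z, SSZ)), SSSZ)))
  [6] S(S(S(add(add(Z, SSZ), SSSZ))))
  [7] S(S(S(add(SSZ, SSSZ))))
  [8] S(S(S(S(add(SZ, SSSZ)))))
  [9] S(S(S(S(S(add(Z, SSSZ))))))
  [10] S^8(Z)

Answer: SAME — A ⇓ S^8(Z), B ⇓ S^8(Z)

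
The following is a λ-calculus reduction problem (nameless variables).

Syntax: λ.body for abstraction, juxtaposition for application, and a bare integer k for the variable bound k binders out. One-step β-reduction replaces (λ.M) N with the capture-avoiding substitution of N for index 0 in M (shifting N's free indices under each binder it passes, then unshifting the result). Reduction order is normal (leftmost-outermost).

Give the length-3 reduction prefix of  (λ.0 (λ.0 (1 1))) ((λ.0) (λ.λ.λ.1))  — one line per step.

Answer: after 3 steps: λ.λ.1

Derivation:
  start: (λ.0 (λ.0 (1 1))) ((λ.0) (λ.λ.λ.1))
  →1  (λ.0) (λ.λ.λ.1) (λ.0 ((λ.0) (λ.λ.λ.1) ((λ.0) (λ.λ.λ.1))))
  →2  (λ.λ.λ.1) (λ.0 ((λ.0) (λ.λ.λ.1) ((λ.0) (λ.λ.λ.1))))
  →3  λ.λ.1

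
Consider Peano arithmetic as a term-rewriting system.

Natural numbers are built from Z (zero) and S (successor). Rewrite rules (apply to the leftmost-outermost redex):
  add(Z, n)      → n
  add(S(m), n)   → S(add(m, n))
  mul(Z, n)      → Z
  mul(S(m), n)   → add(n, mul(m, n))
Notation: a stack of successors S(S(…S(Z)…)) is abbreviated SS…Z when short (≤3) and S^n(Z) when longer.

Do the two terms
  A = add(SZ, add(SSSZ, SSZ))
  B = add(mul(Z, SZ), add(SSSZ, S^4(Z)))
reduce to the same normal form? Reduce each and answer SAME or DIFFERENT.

Term A:
  start: add(SZ, add(SSSZ, SSZ))
  step 1: S(add(Z, add(SSSZ, SSZ)))
  step 2: S(add(SSSZ, SSZ))
  step 3: S(S(add(SSZ, SSZ)))
  step 4: S(S(S(add(SZ, SSZ))))
  step 5: S(S(S(S(add(Z, SSZ)))))
  step 6: S^6(Z)

Term B:
  start: add(mul(Z, SZ), add(SSSZ, S^4(Z)))
  step 1: add(Z, add(SSSZ, S^4(Z)))
  step 2: add(SSSZ, S^4(Z))
  step 3: S(add(SSZ, S^4(Z)))
  step 4: S(S(add(SZ, S^4(Z))))
  step 5: S(S(S(add(Z, S^4(Z)))))
  step 6: S^7(Z)

Answer: DIFFERENT — A ⇓ S^6(Z), B ⇓ S^7(Z)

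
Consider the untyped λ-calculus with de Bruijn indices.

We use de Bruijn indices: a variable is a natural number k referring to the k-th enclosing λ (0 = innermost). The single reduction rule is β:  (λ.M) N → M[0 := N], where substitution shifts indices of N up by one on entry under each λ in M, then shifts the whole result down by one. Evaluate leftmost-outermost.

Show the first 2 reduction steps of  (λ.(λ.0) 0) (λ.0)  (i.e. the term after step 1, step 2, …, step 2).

  start: (λ.(λ.0) 0) (λ.0)
  [1] (λ.0) (λ.0)
  [2] λ.0

Answer: after 2 steps: λ.0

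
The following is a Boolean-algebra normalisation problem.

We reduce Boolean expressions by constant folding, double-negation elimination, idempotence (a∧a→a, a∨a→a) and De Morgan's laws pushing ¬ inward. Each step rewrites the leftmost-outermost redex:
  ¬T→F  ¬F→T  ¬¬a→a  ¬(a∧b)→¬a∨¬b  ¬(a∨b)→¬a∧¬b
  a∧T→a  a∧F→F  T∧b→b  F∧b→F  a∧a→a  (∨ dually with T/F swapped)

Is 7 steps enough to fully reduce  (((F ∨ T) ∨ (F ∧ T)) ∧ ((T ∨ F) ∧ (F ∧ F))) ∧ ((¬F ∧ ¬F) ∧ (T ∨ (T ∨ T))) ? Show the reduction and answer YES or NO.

  start: (((F ∨ T) ∨ (F ∧ T)) ∧ ((T ∨ F) ∧ (F ∧ F))) ∧ ((¬F ∧ ¬F) ∧ (T ∨ (T ∨ T)))
  [1] ((T ∨ (F ∧ T)) ∧ ((T ∨ F) ∧ (F ∧ F))) ∧ ((¬F ∧ ¬F) ∧ (T ∨ (T ∨ T)))
  [2] (T ∧ ((T ∨ F) ∧ (F ∧ F))) ∧ ((¬F ∧ ¬F) ∧ (T ∨ (T ∨ T)))
  [3] ((T ∨ F) ∧ (F ∧ F)) ∧ ((¬F ∧ ¬F) ∧ (T ∨ (T ∨ T)))
  [4] (T ∧ (F ∧ F)) ∧ ((¬F ∧ ¬F) ∧ (T ∨ (T ∨ T)))
  [5] (F ∧ F) ∧ ((¬F ∧ ¬F) ∧ (T ∨ (T ∨ T)))
  [6] F ∧ ((¬F ∧ ¬F) ∧ (T ∨ (T ∨ T)))
  [7] F

Answer: YES — reaches normal form F in 7 ≤ 7 steps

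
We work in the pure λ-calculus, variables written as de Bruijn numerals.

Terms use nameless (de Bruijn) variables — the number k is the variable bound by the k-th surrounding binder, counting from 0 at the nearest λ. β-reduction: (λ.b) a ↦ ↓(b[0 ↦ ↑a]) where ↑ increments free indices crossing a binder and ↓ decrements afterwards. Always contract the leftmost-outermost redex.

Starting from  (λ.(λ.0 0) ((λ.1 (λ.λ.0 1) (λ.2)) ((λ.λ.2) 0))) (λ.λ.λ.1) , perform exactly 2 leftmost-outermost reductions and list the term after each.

Answer: after 2 steps: (λ.(λ.λ.λ.1) (λ.λ.0 1) (λ.λ.λ.λ.1)) ((λ.λ.λ.λ.λ.1) (λ.λ.λ.1)) ((λ.(λ.λ.λ.1) (λ.λ.0 1) (λ.λ.λ.λ.1)) ((λ.λ.λ.λ.λ.1) (λ.λ.λ.1)))

Derivation:
  start: (λ.(λ.0 0) ((λ.1 (λ.λ.0 1) (λ.2)) ((λ.λ.2) 0))) (λ.λ.λ.1)
  →1  (λ.0 0) ((λ.(λ.λ.λ.1) (λ.λ.0 1) (λ.λ.λ.λ.1)) ((λ.λ.λ.λ.λ.1) (λ.λ.λ.1)))
  →2  (λ.(λ.λ.λ.1) (λ.λ.0 1) (λ.λ.λ.λ.1)) ((λ.λ.λ.λ.λ.1) (λ.λ.λ.1)) ((λ.(λ.λ.λ.1) (λ.λ.0 1) (λ.λ.λ.λ.1)) ((λ.λ.λ.λ.λ.1) (λ.λ.λ.1)))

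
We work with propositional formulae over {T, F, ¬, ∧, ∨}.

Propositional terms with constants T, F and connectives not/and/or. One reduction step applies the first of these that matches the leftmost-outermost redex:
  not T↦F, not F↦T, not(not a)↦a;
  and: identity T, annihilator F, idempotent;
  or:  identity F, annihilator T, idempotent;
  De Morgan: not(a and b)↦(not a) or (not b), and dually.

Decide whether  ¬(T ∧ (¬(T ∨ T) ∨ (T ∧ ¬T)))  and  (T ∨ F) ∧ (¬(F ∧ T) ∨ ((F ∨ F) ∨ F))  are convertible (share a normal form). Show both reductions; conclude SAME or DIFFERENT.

Term A:
  start: ¬(T ∧ (¬(T ∨ T) ∨ (T ∧ ¬T)))
  [1] ¬T ∨ ¬(¬(T ∨ T) ∨ (T ∧ ¬T))
  [2] F ∨ ¬(¬(T ∨ T) ∨ (T ∧ ¬T))
  [3] ¬(¬(T ∨ T) ∨ (T ∧ ¬T))
  [4] ¬¬(T ∨ T) ∧ ¬(T ∧ ¬T)
  [5] (T ∨ T) ∧ ¬(T ∧ ¬T)
  [6] T ∧ ¬(T ∧ ¬T)
  [7] ¬(T ∧ ¬T)
  [8] ¬T ∨ ¬¬T
  [9] F ∨ ¬¬T
  [10] ¬¬T
  [11] T

Term B:
  start: (T ∨ F) ∧ (¬(F ∧ T) ∨ ((F ∨ F) ∨ F))
  [1] T ∧ (¬(F ∧ T) ∨ ((F ∨ F) ∨ F))
  [2] ¬(F ∧ T) ∨ ((F ∨ F) ∨ F)
  [3] (¬F ∨ ¬T) ∨ ((F ∨ F) ∨ F)
  [4] (T ∨ ¬T) ∨ ((F ∨ F) ∨ F)
  [5] T ∨ ((F ∨ F) ∨ F)
  [6] T

Answer: SAME — A ⇓ T, B ⇓ T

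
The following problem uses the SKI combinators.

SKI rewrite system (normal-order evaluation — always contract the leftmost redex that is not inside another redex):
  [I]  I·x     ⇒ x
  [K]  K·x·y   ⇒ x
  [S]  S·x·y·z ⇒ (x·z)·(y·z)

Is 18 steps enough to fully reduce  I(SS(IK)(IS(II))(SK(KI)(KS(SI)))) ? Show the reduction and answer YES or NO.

  start: I(SS(IK)(IS(II))(SK(KI)(KS(SI))))
  step 1: SS(IK)(IS(II))(SK(KI)(KS(SI)))
  step 2: S(IS(II))(IK(IS(II)))(SK(KI)(KS(SI)))
  step 3: IS(II)(SK(KI)(KS(SI)))(IK(IS(II))(SK(KI)(KS(SI))))
  step 4: S(II)(SK(KI)(KS(SI)))(IK(IS(II))(SK(KI)(KS(SI))))
  step 5: II(IK(IS(II))(SK(KI)(KS(SI))))(SK(KI)(KS(SI))(IK(IS(II))(SK(KI)(KS(SI)))))
  step 6: I(IK(IS(II))(SK(KI)(KS(SI))))(SK(KI)(KS(SI))(IK(IS(II))(SK(KI)(KS(SI)))))
  step 7: IK(IS(II))(SK(KI)(KS(SI)))(SK(KI)(KS(SI))(IK(IS(II))(SK(KI)(KS(SI)))))
  step 8: K(IS(II))(SK(KI)(KS(SI)))(SK(KI)(KS(SI))(IK(IS(II))(SK(KI)(KS(SI)))))
  step 9: IS(II)(SK(KI)(KS(SI))(IK(IS(II))(SK(KI)(KS(SI)))))
  step 10: S(II)(SK(KI)(KS(SI))(IK(IS(II))(SK(KI)(KS(SI)))))
  step 11: SI(SK(KI)(KS(SI))(IK(IS(II))(SK(KI)(KS(SI)))))
  step 12: SI(K(KS(SI))(KI(KS(SI)))(IK(IS(II))(SK(KI)(KS(SI)))))
  step 13: SI(KS(SI)(IK(IS(II))(SK(KI)(KS(SI)))))
  step 14: SI(S(IK(IS(II))(SK(KI)(KS(SI)))))
  step 15: SI(S(K(IS(II))(SK(KI)(KS(SI)))))
  step 16: SI(S(IS(II)))
  step 17: SI(S(S(II)))
  step 18: SI(S(SI))

Answer: YES — reaches normal form SI(S(SI)) in 18 ≤ 18 steps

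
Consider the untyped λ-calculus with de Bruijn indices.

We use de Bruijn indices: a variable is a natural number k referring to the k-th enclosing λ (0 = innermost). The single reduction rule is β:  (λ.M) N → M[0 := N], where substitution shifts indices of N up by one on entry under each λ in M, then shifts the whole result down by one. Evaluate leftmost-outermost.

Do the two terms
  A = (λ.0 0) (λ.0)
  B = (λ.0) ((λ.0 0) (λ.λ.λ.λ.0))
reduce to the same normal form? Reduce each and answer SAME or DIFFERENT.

Term A:
  start: (λ.0 0) (λ.0)
  [1] (λ.0) (λ.0)
  [2] λ.0

Term B:
  start: (λ.0) ((λ.0 0) (λ.λ.λ.λ.0))
  [1] (λ.0 0) (λ.λ.λ.λ.0)
  [2] (λ.λ.λ.λ.0) (λ.λ.λ.λ.0)
  [3] λ.λ.λ.0

Answer: DIFFERENT — A ⇓ λ.0, B ⇓ λ.λ.λ.0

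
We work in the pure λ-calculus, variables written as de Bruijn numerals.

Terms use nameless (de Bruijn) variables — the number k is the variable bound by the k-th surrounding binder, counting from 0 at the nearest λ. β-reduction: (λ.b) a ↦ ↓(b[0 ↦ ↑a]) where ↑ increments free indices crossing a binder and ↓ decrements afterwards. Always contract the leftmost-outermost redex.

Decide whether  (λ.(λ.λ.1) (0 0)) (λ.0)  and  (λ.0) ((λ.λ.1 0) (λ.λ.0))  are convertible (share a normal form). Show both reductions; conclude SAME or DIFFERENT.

Answer: SAME — A ⇓ λ.λ.0, B ⇓ λ.λ.0

Reduction:
Term A:
  start: (λ.(λ.λ.1) (0 0)) (λ.0)
  step 1: (λ.λ.1) ((λ.0) (λ.0))
  step 2: λ.(λ.0) (λ.0)
  step 3: λ.λ.0

Term B:
  start: (λ.0) ((λ.λ.1 0) (λ.λ.0))
  step 1: (λ.λ.1 0) (λ.λ.0)
  step 2: λ.(λ.λ.0) 0
  step 3: λ.λ.0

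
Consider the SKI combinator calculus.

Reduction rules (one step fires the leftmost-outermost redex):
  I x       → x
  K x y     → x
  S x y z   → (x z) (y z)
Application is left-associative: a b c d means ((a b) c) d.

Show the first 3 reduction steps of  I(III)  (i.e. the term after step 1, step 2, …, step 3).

Answer: after 3 steps: I

Derivation:
  start: I(III)
  [1] III
  [2] II
  [3] I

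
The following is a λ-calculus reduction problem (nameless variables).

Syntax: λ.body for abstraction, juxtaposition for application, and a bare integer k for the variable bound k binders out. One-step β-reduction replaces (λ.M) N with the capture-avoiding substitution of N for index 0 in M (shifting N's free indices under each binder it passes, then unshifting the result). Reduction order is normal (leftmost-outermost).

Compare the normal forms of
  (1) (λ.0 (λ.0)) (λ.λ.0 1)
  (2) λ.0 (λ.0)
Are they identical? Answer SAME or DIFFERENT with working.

Answer: SAME — A ⇓ λ.0 (λ.0), B ⇓ λ.0 (λ.0)

Working:
Term A:
  start: (λ.0 (λ.0)) (λ.λ.0 1)
  →1  (λ.λ.0 1) (λ.0)
  →2  λ.0 (λ.0)

Term B:
  start: λ.0 (λ.0)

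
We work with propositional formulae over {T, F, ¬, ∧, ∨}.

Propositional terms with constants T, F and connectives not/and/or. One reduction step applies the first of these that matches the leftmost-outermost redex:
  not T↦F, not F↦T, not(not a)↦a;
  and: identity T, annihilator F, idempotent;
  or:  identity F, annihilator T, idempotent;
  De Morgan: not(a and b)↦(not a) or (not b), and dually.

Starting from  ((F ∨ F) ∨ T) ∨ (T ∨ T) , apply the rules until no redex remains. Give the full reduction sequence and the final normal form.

Answer: normal form = T  (in 2 steps)

Derivation:
  start: ((F ∨ F) ∨ T) ∨ (T ∨ T)
  →1  T ∨ (T ∨ T)
  →2  T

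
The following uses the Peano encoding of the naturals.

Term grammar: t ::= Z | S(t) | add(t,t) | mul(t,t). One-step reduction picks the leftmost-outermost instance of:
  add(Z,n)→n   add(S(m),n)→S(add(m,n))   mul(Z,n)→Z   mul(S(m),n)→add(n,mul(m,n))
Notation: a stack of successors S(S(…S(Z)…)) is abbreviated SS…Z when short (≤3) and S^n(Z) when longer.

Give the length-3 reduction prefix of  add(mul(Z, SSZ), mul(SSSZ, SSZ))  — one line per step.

Answer: after 3 steps: add(SSZ, mul(SSZ, SSZ))

Working:
  start: add(mul(Z, SSZ), mul(SSSZ, SSZ))
  step 1: add(Z, mul(SSSZ, SSZ))
  step 2: mul(SSSZ, SSZ)
  step 3: add(SSZ, mul(SSZ, SSZ))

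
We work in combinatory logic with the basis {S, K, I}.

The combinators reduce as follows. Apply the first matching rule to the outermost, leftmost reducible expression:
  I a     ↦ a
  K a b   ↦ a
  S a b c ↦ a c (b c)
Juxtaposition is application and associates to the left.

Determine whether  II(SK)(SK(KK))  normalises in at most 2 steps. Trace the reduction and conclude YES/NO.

  start: II(SK)(SK(KK))
  [1] I(SK)(SK(KK))
  [2] SK(SK(KK))

Answer: YES — reaches normal form SK(SK(KK)) in 2 ≤ 2 steps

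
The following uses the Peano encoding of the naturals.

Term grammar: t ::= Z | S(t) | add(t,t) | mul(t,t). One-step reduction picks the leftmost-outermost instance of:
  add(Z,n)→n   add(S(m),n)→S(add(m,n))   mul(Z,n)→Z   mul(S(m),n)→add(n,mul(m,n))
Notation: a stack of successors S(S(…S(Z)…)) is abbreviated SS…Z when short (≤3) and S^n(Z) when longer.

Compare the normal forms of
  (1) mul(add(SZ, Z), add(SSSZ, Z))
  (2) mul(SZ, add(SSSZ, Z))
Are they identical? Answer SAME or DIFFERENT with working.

Term A:
  start: mul(add(SZ, Z), add(SSSZ, Z))
  →1  mul(S(add(Z, Z)), add(SSSZ, Z))
  →2  add(add(SSSZ, Z), mul(add(Z, Z), add(SSSZ, Z)))
  →3  add(S(add(SSZ, Z)), mul(add(Z, Z), add(SSSZ, Z)))
  →4  S(add(add(SSZ, Z), mul(add(Z, Z), add(SSSZ, Z))))
  →5  S(add(S(add(SZ, Z)), mul(add(Z, Z), add(SSSZ, Z))))
  →6  S(S(add(add(SZ, Z), mul(add(Z, Z), add(SSSZ, Z)))))
  →7  S(S(add(S(add(Z, Z)), mul(add(Z, Z), add(SSSZ, Z)))))
  →8  S(S(S(add(add(Z, Z), mul(add(Z, Z), add(SSSZ, Z))))))
  →9  S(S(S(add(Z, mul(add(Z, Z), add(SSSZ, Z))))))
  →10  S(S(S(mul(add(Z, Z), add(SSSZ, Z)))))
  →11  S(S(S(mul(Z, add(SSSZ, Z)))))
  →12  SSSZ

Term B:
  start: mul(SZ, add(SSSZ, Z))
  →1  add(add(SSSZ, Z), mul(Z, add(SSSZ, Z)))
  →2  add(S(add(SSZ, Z)), mul(Z, add(SSSZ, Z)))
  →3  S(add(add(SSZ, Z), mul(Z, add(SSSZ, Z))))
  →4  S(add(S(add(SZ, Z)), mul(Z, add(SSSZ, Z))))
  →5  S(S(add(add(SZ, Z), mul(Z, add(SSSZ, Z)))))
  →6  S(S(add(S(add(Z, Z)), mul(Z, add(SSSZ, Z)))))
  →7  S(S(S(add(add(Z, Z), mul(Z, add(SSSZ, Z))))))
  →8  S(S(S(add(Z, mul(Z, add(SSSZ, Z))))))
  →9  S(S(S(mul(Z, add(SSSZ, Z)))))
  →10  SSSZ

Answer: SAME — A ⇓ SSSZ, B ⇓ SSSZ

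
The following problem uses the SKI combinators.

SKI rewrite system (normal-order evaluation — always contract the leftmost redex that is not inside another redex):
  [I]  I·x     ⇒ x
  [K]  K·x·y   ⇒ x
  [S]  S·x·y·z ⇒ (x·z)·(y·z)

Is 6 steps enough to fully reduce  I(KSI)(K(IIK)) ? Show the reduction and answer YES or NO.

  start: I(KSI)(K(IIK))
  step 1: KSI(K(IIK))
  step 2: S(K(IIK))
  step 3: S(K(IK))
  step 4: S(KK)

Answer: YES — reaches normal form S(KK) in 4 ≤ 6 steps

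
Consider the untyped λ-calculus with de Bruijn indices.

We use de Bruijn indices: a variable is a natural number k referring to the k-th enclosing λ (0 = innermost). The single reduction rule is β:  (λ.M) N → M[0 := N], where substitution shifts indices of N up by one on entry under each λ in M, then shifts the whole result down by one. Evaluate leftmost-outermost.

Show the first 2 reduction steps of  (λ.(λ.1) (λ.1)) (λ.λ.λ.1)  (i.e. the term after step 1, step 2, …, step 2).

  start: (λ.(λ.1) (λ.1)) (λ.λ.λ.1)
  step 1: (λ.λ.λ.λ.1) (λ.λ.λ.λ.1)
  step 2: λ.λ.λ.1

Answer: after 2 steps: λ.λ.λ.1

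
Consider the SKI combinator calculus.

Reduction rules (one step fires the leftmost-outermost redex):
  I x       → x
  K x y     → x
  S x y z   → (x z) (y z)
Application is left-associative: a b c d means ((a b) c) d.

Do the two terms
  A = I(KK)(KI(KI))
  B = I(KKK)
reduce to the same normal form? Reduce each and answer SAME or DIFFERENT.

Term A:
  start: I(KK)(KI(KI))
  [1] KK(KI(KI))
  [2] K

Term B:
  start: I(KKK)
  [1] KKK
  [2] K

Answer: SAME — A ⇓ K, B ⇓ K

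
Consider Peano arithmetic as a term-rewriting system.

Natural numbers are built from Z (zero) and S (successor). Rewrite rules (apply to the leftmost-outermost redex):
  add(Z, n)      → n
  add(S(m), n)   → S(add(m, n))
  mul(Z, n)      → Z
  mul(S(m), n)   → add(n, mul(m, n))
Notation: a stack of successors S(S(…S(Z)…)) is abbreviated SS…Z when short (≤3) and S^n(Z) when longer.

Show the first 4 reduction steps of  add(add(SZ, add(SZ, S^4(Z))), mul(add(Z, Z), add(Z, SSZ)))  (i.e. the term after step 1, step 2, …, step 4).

Answer: after 4 steps: S(add(S(add(Z, S^4(Z))), mul(add(Z, Z), add(Z, SSZ))))

Derivation:
  start: add(add(SZ, add(SZ, S^4(Z))), mul(add(Z, Z), add(Z, SSZ)))
  [1] add(S(add(Z, add(SZ, S^4(Z)))), mul(add(Z, Z), add(Z, SSZ)))
  [2] S(add(add(Z, add(SZ, S^4(Z))), mul(add(Z, Z), add(Z, SSZ))))
  [3] S(add(add(SZ, S^4(Z)), mul(add(Z, Z), add(Z, SSZ))))
  [4] S(add(S(add(Z, S^4(Z))), mul(add(Z, Z), add(Z, SSZ))))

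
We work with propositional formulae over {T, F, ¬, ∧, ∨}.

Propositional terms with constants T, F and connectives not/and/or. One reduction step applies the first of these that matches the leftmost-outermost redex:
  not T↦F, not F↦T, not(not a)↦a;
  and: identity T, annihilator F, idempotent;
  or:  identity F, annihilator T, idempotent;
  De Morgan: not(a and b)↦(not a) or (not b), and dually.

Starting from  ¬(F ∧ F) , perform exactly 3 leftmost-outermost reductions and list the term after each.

Answer: after 3 steps: T

Working:
  start: ¬(F ∧ F)
  [1] ¬F ∨ ¬F
  [2] ¬F
  [3] T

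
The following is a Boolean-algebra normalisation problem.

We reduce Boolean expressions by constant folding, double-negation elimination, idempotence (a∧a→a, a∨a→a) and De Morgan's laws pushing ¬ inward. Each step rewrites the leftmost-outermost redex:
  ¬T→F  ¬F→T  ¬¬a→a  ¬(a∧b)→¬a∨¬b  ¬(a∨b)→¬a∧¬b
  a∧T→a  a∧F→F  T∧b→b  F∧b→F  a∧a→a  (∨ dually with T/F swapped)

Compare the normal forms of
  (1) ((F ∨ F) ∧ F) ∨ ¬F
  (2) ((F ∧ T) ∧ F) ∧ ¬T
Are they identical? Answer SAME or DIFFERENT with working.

Term A:
  start: ((F ∨ F) ∧ F) ∨ ¬F
  step 1: F ∨ ¬F
  step 2: ¬F
  step 3: T

Term B:
  start: ((F ∧ T) ∧ F) ∧ ¬T
  step 1: F ∧ ¬T
  step 2: F

Answer: DIFFERENT — A ⇓ T, B ⇓ F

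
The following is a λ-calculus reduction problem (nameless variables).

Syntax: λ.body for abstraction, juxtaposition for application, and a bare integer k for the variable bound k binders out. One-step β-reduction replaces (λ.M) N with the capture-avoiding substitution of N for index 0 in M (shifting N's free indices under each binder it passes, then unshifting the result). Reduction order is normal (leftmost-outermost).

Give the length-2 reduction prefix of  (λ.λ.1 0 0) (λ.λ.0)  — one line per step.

  start: (λ.λ.1 0 0) (λ.λ.0)
  →1  λ.(λ.λ.0) 0 0
  →2  λ.(λ.0) 0

Answer: after 2 steps: λ.(λ.0) 0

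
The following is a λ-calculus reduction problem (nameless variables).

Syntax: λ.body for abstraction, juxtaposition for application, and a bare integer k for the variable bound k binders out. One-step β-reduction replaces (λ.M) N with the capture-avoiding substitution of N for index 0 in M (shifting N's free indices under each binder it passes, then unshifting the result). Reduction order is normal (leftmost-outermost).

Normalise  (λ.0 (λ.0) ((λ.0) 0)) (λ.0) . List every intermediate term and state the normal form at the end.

Answer: normal form = λ.0  (in 4 steps)

Derivation:
  start: (λ.0 (λ.0) ((λ.0) 0)) (λ.0)
  →1  (λ.0) (λ.0) ((λ.0) (λ.0))
  →2  (λ.0) ((λ.0) (λ.0))
  →3  (λ.0) (λ.0)
  →4  λ.0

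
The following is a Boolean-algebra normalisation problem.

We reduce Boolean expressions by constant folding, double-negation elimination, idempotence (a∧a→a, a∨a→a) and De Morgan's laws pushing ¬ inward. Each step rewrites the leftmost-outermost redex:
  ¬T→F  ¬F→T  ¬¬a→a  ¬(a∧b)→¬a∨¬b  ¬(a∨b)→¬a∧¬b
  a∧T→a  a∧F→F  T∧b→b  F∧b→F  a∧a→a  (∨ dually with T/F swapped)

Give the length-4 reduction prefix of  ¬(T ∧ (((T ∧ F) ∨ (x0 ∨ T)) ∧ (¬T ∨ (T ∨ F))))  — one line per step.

Answer: after 4 steps: ¬((T ∧ F) ∨ (x0 ∨ T)) ∨ ¬(¬T ∨ (T ∨ F))

Derivation:
  start: ¬(T ∧ (((T ∧ F) ∨ (x0 ∨ T)) ∧ (¬T ∨ (T ∨ F))))
  step 1: ¬T ∨ ¬(((T ∧ F) ∨ (x0 ∨ T)) ∧ (¬T ∨ (T ∨ F)))
  step 2: F ∨ ¬(((T ∧ F) ∨ (x0 ∨ T)) ∧ (¬T ∨ (T ∨ F)))
  step 3: ¬(((T ∧ F) ∨ (x0 ∨ T)) ∧ (¬T ∨ (T ∨ F)))
  step 4: ¬((T ∧ F) ∨ (x0 ∨ T)) ∨ ¬(¬T ∨ (T ∨ F))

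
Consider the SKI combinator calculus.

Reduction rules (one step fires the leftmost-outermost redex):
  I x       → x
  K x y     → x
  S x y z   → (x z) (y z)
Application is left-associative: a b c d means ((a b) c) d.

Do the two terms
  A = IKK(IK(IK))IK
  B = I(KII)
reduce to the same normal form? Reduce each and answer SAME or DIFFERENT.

Term A:
  start: IKK(IK(IK))IK
  →1  KK(IK(IK))IK
  →2  KIK
  →3  I

Term B:
  start: I(KII)
  →1  KII
  →2  I

Answer: SAME — A ⇓ I, B ⇓ I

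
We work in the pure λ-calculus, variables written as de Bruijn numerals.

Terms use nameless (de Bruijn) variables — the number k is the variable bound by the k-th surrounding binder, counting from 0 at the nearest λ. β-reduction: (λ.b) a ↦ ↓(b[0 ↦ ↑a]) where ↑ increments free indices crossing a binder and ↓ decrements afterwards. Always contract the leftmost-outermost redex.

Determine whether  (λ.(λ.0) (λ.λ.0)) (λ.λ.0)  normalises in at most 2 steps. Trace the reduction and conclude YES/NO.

  start: (λ.(λ.0) (λ.λ.0)) (λ.λ.0)
  [1] (λ.0) (λ.λ.0)
  [2] λ.λ.0

Answer: YES — reaches normal form λ.λ.0 in 2 ≤ 2 steps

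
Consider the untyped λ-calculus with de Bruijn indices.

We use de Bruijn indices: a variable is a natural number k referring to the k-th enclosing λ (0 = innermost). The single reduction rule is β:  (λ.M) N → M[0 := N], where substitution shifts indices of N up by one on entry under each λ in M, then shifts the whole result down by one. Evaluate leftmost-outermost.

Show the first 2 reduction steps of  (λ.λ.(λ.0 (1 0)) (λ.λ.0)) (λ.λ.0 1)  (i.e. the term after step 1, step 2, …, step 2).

  start: (λ.λ.(λ.0 (1 0)) (λ.λ.0)) (λ.λ.0 1)
  [1] λ.(λ.0 (1 0)) (λ.λ.0)
  [2] λ.(λ.λ.0) (0 (λ.λ.0))

Answer: after 2 steps: λ.(λ.λ.0) (0 (λ.λ.0))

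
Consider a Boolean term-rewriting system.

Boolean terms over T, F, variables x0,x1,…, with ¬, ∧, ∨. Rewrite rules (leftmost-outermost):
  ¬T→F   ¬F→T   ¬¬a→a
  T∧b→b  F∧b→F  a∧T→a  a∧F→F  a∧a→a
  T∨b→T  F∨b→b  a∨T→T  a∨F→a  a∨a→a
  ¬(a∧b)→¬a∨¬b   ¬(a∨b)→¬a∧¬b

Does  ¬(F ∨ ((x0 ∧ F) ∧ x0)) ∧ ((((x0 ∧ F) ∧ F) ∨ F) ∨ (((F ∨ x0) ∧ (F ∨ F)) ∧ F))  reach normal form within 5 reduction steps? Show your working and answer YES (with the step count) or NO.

Answer: NO — after 5 steps the term is ((¬x0 ∨ ¬F) ∨ ¬x0) ∧ ((((x0 ∧ F) ∧ F) ∨ F) ∨ (((F ∨ x0) ∧ (F ∨ F)) ∧ F)), not yet normal

Reduction:
  start: ¬(F ∨ ((x0 ∧ F) ∧ x0)) ∧ ((((x0 ∧ F) ∧ F) ∨ F) ∨ (((F ∨ x0) ∧ (F ∨ F)) ∧ F))
  step 1: (¬F ∧ ¬((x0 ∧ F) ∧ x0)) ∧ ((((x0 ∧ F) ∧ F) ∨ F) ∨ (((F ∨ x0) ∧ (F ∨ F)) ∧ F))
  step 2: (T ∧ ¬((x0 ∧ F) ∧ x0)) ∧ ((((x0 ∧ F) ∧ F) ∨ F) ∨ (((F ∨ x0) ∧ (F ∨ F)) ∧ F))
  step 3: ¬((x0 ∧ F) ∧ x0) ∧ ((((x0 ∧ F) ∧ F) ∨ F) ∨ (((F ∨ x0) ∧ (F ∨ F)) ∧ F))
  step 4: (¬(x0 ∧ F) ∨ ¬x0) ∧ ((((x0 ∧ F) ∧ F) ∨ F) ∨ (((F ∨ x0) ∧ (F ∨ F)) ∧ F))
  step 5: ((¬x0 ∨ ¬F) ∨ ¬x0) ∧ ((((x0 ∧ F) ∧ F) ∨ F) ∨ (((F ∨ x0) ∧ (F ∨ F)) ∧ F))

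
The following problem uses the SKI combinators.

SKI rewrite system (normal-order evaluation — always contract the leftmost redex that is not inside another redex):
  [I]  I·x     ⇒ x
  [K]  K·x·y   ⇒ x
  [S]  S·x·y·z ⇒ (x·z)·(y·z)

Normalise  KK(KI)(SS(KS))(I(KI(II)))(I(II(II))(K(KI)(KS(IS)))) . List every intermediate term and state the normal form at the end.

Answer: normal form = S(KI)S  (in 10 steps)

Reduction:
  start: KK(KI)(SS(KS))(I(KI(II)))(I(II(II))(K(KI)(KS(IS))))
  [1] K(SS(KS))(I(KI(II)))(I(II(II))(K(KI)(KS(IS))))
  [2] SS(KS)(I(II(II))(K(KI)(KS(IS))))
  [3] S(I(II(II))(K(KI)(KS(IS))))(KS(I(II(II))(K(KI)(KS(IS)))))
  [4] S(II(II)(K(KI)(KS(IS))))(KS(I(II(II))(K(KI)(KS(IS)))))
  [5] S(I(II)(K(KI)(KS(IS))))(KS(I(II(II))(K(KI)(KS(IS)))))
  [6] S(II(K(KI)(KS(IS))))(KS(I(II(II))(K(KI)(KS(IS)))))
  [7] S(I(K(KI)(KS(IS))))(KS(I(II(II))(K(KI)(KS(IS)))))
  [8] S(K(KI)(KS(IS)))(KS(I(II(II))(K(KI)(KS(IS)))))
  [9] S(KI)(KS(I(II(II))(K(KI)(KS(IS)))))
  [10] S(KI)S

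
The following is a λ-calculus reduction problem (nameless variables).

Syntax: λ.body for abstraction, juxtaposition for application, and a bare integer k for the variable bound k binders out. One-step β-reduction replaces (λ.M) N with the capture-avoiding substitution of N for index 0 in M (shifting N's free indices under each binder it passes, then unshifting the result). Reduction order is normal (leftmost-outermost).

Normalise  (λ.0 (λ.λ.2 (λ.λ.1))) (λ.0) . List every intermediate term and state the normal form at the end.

  start: (λ.0 (λ.λ.2 (λ.λ.1))) (λ.0)
  [1] (λ.0) (λ.λ.(λ.0) (λ.λ.1))
  [2] λ.λ.(λ.0) (λ.λ.1)
  [3] λ.λ.λ.λ.1

Answer: normal form = λ.λ.λ.λ.1  (in 3 steps)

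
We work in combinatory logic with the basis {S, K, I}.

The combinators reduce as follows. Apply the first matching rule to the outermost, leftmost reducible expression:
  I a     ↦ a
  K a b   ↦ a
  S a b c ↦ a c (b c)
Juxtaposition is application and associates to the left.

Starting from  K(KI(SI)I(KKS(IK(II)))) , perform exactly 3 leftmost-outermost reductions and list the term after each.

Answer: after 3 steps: K(KKS(IK(II)))

Derivation:
  start: K(KI(SI)I(KKS(IK(II))))
  [1] K(II(KKS(IK(II))))
  [2] K(I(KKS(IK(II))))
  [3] K(KKS(IK(II)))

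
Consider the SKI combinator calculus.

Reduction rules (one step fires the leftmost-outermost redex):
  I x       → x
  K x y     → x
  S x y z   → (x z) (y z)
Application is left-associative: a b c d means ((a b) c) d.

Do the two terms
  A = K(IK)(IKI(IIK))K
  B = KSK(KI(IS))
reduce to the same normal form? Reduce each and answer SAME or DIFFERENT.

Answer: DIFFERENT — A ⇓ KK, B ⇓ SI

Working:
Term A:
  start: K(IK)(IKI(IIK))K
  [1] IKK
  [2] KK

Term B:
  start: KSK(KI(IS))
  [1] S(KI(IS))
  [2] SI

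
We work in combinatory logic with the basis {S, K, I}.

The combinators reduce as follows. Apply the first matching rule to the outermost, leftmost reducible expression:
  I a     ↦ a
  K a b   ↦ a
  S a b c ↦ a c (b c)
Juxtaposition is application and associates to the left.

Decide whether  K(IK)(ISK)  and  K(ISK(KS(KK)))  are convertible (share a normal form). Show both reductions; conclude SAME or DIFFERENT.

Term A:
  start: K(IK)(ISK)
  [1] IK
  [2] K

Term B:
  start: K(ISK(KS(KK)))
  [1] K(SK(KS(KK)))
  [2] K(SKS)

Answer: DIFFERENT — A ⇓ K, B ⇓ K(SKS)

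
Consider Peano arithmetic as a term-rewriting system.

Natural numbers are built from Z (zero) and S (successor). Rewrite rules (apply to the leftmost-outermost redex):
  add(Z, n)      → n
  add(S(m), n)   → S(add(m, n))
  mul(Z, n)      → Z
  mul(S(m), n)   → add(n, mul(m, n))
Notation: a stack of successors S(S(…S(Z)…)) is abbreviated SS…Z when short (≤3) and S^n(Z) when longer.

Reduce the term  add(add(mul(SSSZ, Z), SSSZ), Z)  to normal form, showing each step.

Answer: normal form = SSSZ  (in 12 steps)

Working:
  start: add(add(mul(SSSZ, Z), SSSZ), Z)
  step 1: add(add(add(Z, mul(SSZ, Z)), SSSZ), Z)
  step 2: add(add(mul(SSZ, Z), SSSZ), Z)
  step 3: add(add(add(Z, mul(SZ, Z)), SSSZ), Z)
  step 4: add(add(mul(SZ, Z), SSSZ), Z)
  step 5: add(add(add(Z, mul(Z, Z)), SSSZ), Z)
  step 6: add(add(mul(Z, Z), SSSZ), Z)
  step 7: add(add(Z, SSSZ), Z)
  step 8: add(SSSZ, Z)
  step 9: S(add(SSZ, Z))
  step 10: S(S(add(SZ, Z)))
  step 11: S(S(S(add(Z, Z))))
  step 12: SSSZ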